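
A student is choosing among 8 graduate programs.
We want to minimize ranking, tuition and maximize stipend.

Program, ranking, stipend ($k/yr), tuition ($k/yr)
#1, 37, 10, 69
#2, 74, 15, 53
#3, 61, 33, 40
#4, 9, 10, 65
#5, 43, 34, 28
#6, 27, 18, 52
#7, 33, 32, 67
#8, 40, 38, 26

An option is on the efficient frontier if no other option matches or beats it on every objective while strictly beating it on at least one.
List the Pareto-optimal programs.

#1: dominated by #4 (ranking 9≤37, stipend 10≥10, tuition 65≤69).
#2: dominated by #3 (ranking 61≤74, stipend 33≥15, tuition 40≤53).
#3: dominated by #5 (ranking 43≤61, stipend 34≥33, tuition 28≤40).
#4: not dominated (best ranking).
#5: dominated by #8 (ranking 40≤43, stipend 38≥34, tuition 26≤28).
#6: not dominated.
#7: not dominated.
#8: not dominated (best stipend).

#4, #6, #7, #8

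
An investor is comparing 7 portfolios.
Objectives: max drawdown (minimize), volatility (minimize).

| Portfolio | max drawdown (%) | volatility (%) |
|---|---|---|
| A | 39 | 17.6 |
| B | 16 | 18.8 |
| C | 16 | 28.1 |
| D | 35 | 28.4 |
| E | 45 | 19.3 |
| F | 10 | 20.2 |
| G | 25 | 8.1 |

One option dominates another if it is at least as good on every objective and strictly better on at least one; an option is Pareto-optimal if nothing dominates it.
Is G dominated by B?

B vs G: B is worse on volatility (18.8 vs 8.1), so it does not dominate G.

No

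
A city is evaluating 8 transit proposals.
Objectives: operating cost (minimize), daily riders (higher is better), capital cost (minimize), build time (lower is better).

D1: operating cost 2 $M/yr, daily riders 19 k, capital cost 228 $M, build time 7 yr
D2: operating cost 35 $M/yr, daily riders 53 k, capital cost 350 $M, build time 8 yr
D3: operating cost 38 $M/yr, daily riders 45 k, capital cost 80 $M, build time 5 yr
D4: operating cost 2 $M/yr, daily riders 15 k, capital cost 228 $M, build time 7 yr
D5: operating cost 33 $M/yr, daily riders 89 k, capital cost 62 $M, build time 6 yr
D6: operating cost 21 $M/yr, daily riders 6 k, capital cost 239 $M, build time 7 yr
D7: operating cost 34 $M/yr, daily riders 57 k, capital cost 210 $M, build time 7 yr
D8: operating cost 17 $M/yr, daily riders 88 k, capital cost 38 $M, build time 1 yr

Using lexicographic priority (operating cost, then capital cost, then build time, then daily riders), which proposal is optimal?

First minimize operating cost: best is 2, kept {D1, D4}.
Then minimize capital cost: best is 228, kept {D1, D4}.
Then minimize build time: best is 7, kept {D1, D4}.
Then maximize daily riders: best is 19, kept {D1}.

D1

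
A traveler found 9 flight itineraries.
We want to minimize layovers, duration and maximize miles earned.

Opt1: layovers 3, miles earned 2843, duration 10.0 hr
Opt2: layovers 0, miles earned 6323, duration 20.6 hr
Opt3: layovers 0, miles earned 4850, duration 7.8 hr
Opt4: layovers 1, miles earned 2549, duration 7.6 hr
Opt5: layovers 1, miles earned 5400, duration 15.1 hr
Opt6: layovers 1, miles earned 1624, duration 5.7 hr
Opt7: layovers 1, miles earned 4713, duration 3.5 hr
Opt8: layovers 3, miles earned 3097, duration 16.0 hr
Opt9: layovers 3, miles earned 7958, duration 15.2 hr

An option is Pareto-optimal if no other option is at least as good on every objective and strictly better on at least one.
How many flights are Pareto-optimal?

Opt1: dominated by Opt3 (layovers 0≤3, miles earned 4850≥2843, duration 7.8≤10.0).
Opt2: not dominated.
Opt3: not dominated.
Opt4: dominated by Opt7 (layovers 1≤1, miles earned 4713≥2549, duration 3.5≤7.6).
Opt5: not dominated.
Opt6: dominated by Opt7 (layovers 1≤1, miles earned 4713≥1624, duration 3.5≤5.7).
Opt7: not dominated (best duration).
Opt8: dominated by Opt3 (layovers 0≤3, miles earned 4850≥3097, duration 7.8≤16.0).
Opt9: not dominated (best miles earned).
Pareto-optimal: Opt2, Opt3, Opt5, Opt7, Opt9 → 5.

5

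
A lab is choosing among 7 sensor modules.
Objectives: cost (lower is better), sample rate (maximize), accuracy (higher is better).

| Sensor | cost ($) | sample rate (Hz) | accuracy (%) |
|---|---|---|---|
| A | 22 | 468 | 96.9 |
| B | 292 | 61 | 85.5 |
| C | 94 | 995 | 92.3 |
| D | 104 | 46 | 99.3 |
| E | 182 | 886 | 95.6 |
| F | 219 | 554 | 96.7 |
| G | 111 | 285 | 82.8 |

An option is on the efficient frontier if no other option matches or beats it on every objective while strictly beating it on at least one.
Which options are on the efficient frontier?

A, C, D, E, F

A: not dominated (best cost).
B: dominated by A (cost 22≤292, sample rate 468≥61, accuracy 96.9≥85.5).
C: not dominated (best sample rate).
D: not dominated (best accuracy).
E: not dominated.
F: not dominated.
G: dominated by A (cost 22≤111, sample rate 468≥285, accuracy 96.9≥82.8).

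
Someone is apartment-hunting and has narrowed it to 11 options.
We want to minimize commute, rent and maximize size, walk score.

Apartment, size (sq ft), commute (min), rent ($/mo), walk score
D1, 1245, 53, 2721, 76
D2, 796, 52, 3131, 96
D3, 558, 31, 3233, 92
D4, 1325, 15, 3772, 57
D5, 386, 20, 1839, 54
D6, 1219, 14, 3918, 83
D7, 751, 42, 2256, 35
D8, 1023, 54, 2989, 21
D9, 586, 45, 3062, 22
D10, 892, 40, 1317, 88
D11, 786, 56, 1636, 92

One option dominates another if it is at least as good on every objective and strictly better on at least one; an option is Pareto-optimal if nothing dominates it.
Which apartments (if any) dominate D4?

none

D1: worse on size (1245 vs 1325).
D2: worse on size (796 vs 1325).
D3: worse on size (558 vs 1325).
D5: worse on size (386 vs 1325).
D6: worse on size (1219 vs 1325).
D7: worse on size (751 vs 1325).
D8: worse on size (1023 vs 1325).
D9: worse on size (586 vs 1325).
D10: worse on size (892 vs 1325).
D11: worse on size (786 vs 1325).
No option dominates D4.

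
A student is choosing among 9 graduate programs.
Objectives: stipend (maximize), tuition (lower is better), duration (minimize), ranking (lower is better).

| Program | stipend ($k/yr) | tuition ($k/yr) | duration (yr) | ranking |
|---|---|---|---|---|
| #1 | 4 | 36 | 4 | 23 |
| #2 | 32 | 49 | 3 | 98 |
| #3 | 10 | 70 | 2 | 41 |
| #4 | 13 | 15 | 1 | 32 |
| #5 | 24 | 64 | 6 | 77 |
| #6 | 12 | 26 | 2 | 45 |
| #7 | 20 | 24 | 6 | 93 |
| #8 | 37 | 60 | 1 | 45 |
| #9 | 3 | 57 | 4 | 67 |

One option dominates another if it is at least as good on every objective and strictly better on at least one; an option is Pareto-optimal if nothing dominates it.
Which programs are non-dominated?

#1, #2, #4, #7, #8

#1: not dominated (best ranking).
#2: not dominated.
#3: dominated by #4 (stipend 13≥10, tuition 15≤70, duration 1≤2, ranking 32≤41).
#4: not dominated (best tuition).
#5: dominated by #8 (stipend 37≥24, tuition 60≤64, duration 1≤6, ranking 45≤77).
#6: dominated by #4 (stipend 13≥12, tuition 15≤26, duration 1≤2, ranking 32≤45).
#7: not dominated.
#8: not dominated (best stipend).
#9: dominated by #1 (stipend 4≥3, tuition 36≤57, duration 4≤4, ranking 23≤67).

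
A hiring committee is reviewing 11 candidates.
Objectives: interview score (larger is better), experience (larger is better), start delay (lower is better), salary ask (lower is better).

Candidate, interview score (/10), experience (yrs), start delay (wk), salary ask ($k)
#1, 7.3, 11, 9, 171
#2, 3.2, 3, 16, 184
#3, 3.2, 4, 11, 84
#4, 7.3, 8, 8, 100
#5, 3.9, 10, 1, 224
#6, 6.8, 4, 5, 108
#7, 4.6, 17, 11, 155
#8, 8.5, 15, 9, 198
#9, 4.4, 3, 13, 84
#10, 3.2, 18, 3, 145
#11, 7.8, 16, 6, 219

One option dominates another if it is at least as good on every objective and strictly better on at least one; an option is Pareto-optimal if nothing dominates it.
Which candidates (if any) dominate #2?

#1, #3, #4, #6, #7, #9, #10

#1: interview score 7.3≥3.2, experience 11≥3, start delay 9≤16, salary ask 171≤184 — dominates #2.
#3: interview score 3.2≥3.2, experience 4≥3, start delay 11≤16, salary ask 84≤184 — dominates #2.
#4: interview score 7.3≥3.2, experience 8≥3, start delay 8≤16, salary ask 100≤184 — dominates #2.
#6: interview score 6.8≥3.2, experience 4≥3, start delay 5≤16, salary ask 108≤184 — dominates #2.
#7: interview score 4.6≥3.2, experience 17≥3, start delay 11≤16, salary ask 155≤184 — dominates #2.
#9: interview score 4.4≥3.2, experience 3≥3, start delay 13≤16, salary ask 84≤184 — dominates #2.
#10: interview score 3.2≥3.2, experience 18≥3, start delay 3≤16, salary ask 145≤184 — dominates #2.
Others (#5, #8, #11) are each worse than #2 on at least one objective.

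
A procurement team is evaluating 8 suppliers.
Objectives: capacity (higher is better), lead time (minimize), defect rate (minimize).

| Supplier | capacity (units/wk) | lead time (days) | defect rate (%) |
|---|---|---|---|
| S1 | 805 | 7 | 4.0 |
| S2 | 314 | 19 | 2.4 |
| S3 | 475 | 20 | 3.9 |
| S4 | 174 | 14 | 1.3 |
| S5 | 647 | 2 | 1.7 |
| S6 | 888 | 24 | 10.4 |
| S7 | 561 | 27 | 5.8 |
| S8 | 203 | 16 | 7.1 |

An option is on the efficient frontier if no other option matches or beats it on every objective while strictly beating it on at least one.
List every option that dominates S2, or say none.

S5: capacity 647≥314, lead time 2≤19, defect rate 1.7≤2.4 — dominates S2.
Others (S1, S3, S4, S6, S7, S8) are each worse than S2 on at least one objective.

S5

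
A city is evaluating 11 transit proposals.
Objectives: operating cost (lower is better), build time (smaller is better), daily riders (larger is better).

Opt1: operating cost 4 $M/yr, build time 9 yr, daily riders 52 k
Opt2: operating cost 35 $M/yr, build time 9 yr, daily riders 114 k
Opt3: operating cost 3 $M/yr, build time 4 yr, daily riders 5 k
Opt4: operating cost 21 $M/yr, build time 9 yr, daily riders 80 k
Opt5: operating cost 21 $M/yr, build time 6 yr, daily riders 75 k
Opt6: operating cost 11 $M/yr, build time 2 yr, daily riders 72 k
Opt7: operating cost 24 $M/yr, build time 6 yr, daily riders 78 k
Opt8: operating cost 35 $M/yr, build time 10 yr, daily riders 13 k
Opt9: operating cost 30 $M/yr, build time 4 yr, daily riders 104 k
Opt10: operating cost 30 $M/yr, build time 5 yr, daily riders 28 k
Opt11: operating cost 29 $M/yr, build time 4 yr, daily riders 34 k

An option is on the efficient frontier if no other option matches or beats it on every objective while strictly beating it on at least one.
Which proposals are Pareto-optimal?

Opt1, Opt2, Opt3, Opt4, Opt5, Opt6, Opt7, Opt9

Opt1: not dominated.
Opt2: not dominated (best daily riders).
Opt3: not dominated (best operating cost).
Opt4: not dominated.
Opt5: not dominated.
Opt6: not dominated (best build time).
Opt7: not dominated.
Opt8: dominated by Opt1 (operating cost 4≤35, build time 9≤10, daily riders 52≥13).
Opt9: not dominated.
Opt10: dominated by Opt6 (operating cost 11≤30, build time 2≤5, daily riders 72≥28).
Opt11: dominated by Opt6 (operating cost 11≤29, build time 2≤4, daily riders 72≥34).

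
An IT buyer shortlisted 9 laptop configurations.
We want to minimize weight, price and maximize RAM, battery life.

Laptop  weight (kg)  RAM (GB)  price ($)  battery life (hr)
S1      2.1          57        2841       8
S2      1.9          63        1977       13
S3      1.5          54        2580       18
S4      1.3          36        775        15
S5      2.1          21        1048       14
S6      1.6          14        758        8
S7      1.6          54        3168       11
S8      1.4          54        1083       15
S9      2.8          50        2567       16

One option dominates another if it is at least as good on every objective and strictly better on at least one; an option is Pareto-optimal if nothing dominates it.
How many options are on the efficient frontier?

S1: dominated by S2 (weight 1.9≤2.1, RAM 63≥57, price 1977≤2841, battery life 13≥8).
S2: not dominated (best RAM).
S3: not dominated (best battery life).
S4: not dominated (best weight).
S5: dominated by S4 (weight 1.3≤2.1, RAM 36≥21, price 775≤1048, battery life 15≥14).
S6: not dominated (best price).
S7: dominated by S3 (weight 1.5≤1.6, RAM 54≥54, price 2580≤3168, battery life 18≥11).
S8: not dominated.
S9: not dominated.
Pareto-optimal: S2, S3, S4, S6, S8, S9 → 6.

6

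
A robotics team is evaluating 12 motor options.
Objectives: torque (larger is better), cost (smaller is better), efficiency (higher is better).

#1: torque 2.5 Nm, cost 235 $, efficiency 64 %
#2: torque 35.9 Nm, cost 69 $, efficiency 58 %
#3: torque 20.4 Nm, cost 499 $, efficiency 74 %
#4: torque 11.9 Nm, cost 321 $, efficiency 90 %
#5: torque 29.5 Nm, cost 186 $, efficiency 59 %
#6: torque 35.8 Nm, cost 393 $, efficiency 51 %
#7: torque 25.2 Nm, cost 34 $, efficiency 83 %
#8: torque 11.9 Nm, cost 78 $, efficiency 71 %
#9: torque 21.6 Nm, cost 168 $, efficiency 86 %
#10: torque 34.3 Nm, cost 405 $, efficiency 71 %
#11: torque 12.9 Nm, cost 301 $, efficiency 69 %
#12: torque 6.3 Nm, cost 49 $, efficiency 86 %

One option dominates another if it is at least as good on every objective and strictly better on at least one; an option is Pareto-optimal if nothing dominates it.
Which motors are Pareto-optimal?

#1: dominated by #7 (torque 25.2≥2.5, cost 34≤235, efficiency 83≥64).
#2: not dominated (best torque).
#3: dominated by #7 (torque 25.2≥20.4, cost 34≤499, efficiency 83≥74).
#4: not dominated (best efficiency).
#5: not dominated.
#6: dominated by #2 (torque 35.9≥35.8, cost 69≤393, efficiency 58≥51).
#7: not dominated (best cost).
#8: dominated by #7 (torque 25.2≥11.9, cost 34≤78, efficiency 83≥71).
#9: not dominated.
#10: not dominated.
#11: dominated by #7 (torque 25.2≥12.9, cost 34≤301, efficiency 83≥69).
#12: not dominated.

#2, #4, #5, #7, #9, #10, #12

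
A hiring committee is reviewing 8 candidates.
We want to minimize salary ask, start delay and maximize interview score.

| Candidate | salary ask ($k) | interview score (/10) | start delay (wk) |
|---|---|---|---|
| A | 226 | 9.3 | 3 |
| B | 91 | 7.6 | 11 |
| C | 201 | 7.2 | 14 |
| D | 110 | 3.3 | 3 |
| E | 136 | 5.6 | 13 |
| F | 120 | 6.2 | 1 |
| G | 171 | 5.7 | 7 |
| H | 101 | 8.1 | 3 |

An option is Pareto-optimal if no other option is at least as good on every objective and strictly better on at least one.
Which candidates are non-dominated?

A: not dominated (best interview score).
B: not dominated (best salary ask).
C: dominated by B (salary ask 91≤201, interview score 7.6≥7.2, start delay 11≤14).
D: dominated by H (salary ask 101≤110, interview score 8.1≥3.3, start delay 3≤3).
E: dominated by B (salary ask 91≤136, interview score 7.6≥5.6, start delay 11≤13).
F: not dominated (best start delay).
G: dominated by F (salary ask 120≤171, interview score 6.2≥5.7, start delay 1≤7).
H: not dominated.

A, B, F, H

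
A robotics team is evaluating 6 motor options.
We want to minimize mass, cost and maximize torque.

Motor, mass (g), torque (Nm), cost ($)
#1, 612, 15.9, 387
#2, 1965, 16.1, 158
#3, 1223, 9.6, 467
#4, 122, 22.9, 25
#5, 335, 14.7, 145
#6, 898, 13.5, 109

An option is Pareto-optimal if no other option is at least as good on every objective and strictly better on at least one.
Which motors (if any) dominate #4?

none

#1: worse on mass (612 vs 122).
#2: worse on mass (1965 vs 122).
#3: worse on mass (1223 vs 122).
#5: worse on mass (335 vs 122).
#6: worse on mass (898 vs 122).
No option dominates #4.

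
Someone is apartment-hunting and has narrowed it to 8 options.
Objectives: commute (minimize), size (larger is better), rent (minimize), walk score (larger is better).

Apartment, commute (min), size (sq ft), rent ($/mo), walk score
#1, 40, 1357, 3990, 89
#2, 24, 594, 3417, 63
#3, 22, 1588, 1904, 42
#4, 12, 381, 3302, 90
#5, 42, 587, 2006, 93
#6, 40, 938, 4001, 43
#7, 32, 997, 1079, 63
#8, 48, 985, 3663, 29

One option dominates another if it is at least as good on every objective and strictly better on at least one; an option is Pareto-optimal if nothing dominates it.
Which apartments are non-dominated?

#1: not dominated.
#2: not dominated.
#3: not dominated (best size).
#4: not dominated (best commute).
#5: not dominated (best walk score).
#6: dominated by #1 (commute 40≤40, size 1357≥938, rent 3990≤4001, walk score 89≥43).
#7: not dominated (best rent).
#8: dominated by #3 (commute 22≤48, size 1588≥985, rent 1904≤3663, walk score 42≥29).

#1, #2, #3, #4, #5, #7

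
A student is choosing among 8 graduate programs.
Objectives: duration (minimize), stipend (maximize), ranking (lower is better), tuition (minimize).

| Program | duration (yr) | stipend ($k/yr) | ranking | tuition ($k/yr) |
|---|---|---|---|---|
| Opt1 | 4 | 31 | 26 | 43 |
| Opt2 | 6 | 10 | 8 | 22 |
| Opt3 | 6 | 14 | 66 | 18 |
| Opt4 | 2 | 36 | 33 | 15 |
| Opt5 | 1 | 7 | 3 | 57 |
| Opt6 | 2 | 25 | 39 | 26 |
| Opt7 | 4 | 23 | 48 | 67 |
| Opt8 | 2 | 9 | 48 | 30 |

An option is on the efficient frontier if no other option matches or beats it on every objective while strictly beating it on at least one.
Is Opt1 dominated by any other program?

No

Opt2: worse on duration (6 vs 4).
Opt3: worse on duration (6 vs 4).
Opt4: worse on ranking (33 vs 26).
Opt5: worse on stipend (7 vs 31).
Opt6: worse on stipend (25 vs 31).
Opt7: worse on stipend (23 vs 31).
Opt8: worse on stipend (9 vs 31).
No option is at least as good as Opt1 on every objective and strictly better on one.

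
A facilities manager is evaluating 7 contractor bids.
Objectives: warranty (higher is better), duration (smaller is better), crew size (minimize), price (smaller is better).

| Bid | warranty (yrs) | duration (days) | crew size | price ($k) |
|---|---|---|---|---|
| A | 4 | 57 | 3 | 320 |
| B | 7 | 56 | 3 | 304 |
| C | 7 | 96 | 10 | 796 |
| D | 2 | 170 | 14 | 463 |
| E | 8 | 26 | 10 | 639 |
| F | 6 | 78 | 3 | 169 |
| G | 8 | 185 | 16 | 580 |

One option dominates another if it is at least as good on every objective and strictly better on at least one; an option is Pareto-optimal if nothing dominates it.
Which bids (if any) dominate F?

A: worse on warranty (4 vs 6).
B: worse on price (304 vs 169).
C: worse on duration (96 vs 78).
D: worse on warranty (2 vs 6).
E: worse on crew size (10 vs 3).
G: worse on duration (185 vs 78).
No option dominates F.

none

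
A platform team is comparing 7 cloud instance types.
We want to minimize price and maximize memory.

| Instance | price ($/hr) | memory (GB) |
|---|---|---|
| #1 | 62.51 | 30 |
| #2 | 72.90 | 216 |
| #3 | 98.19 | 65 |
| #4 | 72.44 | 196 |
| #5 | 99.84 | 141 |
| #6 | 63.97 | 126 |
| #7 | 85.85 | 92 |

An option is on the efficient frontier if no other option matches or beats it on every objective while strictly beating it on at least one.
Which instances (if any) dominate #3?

#2: price 72.90≤98.19, memory 216≥65 — dominates #3.
#4: price 72.44≤98.19, memory 196≥65 — dominates #3.
#6: price 63.97≤98.19, memory 126≥65 — dominates #3.
#7: price 85.85≤98.19, memory 92≥65 — dominates #3.
Others (#1, #5) are each worse than #3 on at least one objective.

#2, #4, #6, #7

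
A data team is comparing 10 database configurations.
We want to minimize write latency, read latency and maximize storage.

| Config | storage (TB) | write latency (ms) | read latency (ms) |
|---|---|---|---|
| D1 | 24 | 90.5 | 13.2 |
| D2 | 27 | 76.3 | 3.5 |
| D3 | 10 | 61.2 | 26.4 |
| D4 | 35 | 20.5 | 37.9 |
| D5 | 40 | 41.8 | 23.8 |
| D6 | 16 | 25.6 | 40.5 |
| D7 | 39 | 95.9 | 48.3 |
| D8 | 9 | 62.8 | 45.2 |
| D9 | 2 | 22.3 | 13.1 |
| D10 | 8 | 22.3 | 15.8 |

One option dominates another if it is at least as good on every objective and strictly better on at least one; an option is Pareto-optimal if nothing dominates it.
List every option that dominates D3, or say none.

D5

D5: storage 40≥10, write latency 41.8≤61.2, read latency 23.8≤26.4 — dominates D3.
Others (D1, D2, D4, D6, D7, D8, D9, D10) are each worse than D3 on at least one objective.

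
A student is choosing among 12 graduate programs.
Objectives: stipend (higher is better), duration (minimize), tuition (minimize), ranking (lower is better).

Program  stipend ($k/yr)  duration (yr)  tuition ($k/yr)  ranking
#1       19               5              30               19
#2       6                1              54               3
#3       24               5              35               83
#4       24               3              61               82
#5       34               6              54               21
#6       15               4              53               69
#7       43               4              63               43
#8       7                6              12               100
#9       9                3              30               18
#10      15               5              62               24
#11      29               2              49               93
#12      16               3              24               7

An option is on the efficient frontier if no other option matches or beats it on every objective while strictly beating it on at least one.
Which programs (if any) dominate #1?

none

#2: worse on stipend (6 vs 19).
#3: worse on tuition (35 vs 30).
#4: worse on tuition (61 vs 30).
#5: worse on duration (6 vs 5).
#6: worse on stipend (15 vs 19).
#7: worse on tuition (63 vs 30).
#8: worse on stipend (7 vs 19).
#9: worse on stipend (9 vs 19).
#10: worse on stipend (15 vs 19).
#11: worse on tuition (49 vs 30).
#12: worse on stipend (16 vs 19).
No option dominates #1.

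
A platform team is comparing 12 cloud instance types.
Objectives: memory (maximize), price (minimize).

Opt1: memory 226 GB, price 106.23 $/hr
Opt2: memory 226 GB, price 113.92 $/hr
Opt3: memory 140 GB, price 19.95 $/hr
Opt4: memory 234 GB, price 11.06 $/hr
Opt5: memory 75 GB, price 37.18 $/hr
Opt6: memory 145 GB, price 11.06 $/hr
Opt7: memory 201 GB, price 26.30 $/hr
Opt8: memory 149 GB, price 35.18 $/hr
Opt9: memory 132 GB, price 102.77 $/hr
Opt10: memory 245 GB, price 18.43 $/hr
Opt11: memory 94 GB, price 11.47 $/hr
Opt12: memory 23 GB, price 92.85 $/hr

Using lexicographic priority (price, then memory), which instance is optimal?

Opt4

First minimize price: best is 11.06, kept {Opt4, Opt6}.
Then maximize memory: best is 234, kept {Opt4}.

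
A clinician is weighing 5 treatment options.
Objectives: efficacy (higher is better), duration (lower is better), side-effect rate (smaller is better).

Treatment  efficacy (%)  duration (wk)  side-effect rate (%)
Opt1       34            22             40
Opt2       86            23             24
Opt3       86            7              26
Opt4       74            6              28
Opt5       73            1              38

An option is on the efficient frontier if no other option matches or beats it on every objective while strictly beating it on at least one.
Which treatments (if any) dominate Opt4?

none

Opt1: worse on efficacy (34 vs 74).
Opt2: worse on duration (23 vs 6).
Opt3: worse on duration (7 vs 6).
Opt5: worse on efficacy (73 vs 74).
No option dominates Opt4.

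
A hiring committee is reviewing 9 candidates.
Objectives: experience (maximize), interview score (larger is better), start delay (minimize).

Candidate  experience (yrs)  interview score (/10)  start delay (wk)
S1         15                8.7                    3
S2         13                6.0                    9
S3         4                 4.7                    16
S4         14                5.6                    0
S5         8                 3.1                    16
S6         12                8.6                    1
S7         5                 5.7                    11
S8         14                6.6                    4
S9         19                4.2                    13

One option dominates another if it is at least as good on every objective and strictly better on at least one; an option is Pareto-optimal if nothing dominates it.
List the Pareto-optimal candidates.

S1: not dominated (best interview score).
S2: dominated by S1 (experience 15≥13, interview score 8.7≥6.0, start delay 3≤9).
S3: dominated by S1 (experience 15≥4, interview score 8.7≥4.7, start delay 3≤16).
S4: not dominated (best start delay).
S5: dominated by S1 (experience 15≥8, interview score 8.7≥3.1, start delay 3≤16).
S6: not dominated.
S7: dominated by S1 (experience 15≥5, interview score 8.7≥5.7, start delay 3≤11).
S8: dominated by S1 (experience 15≥14, interview score 8.7≥6.6, start delay 3≤4).
S9: not dominated (best experience).

S1, S4, S6, S9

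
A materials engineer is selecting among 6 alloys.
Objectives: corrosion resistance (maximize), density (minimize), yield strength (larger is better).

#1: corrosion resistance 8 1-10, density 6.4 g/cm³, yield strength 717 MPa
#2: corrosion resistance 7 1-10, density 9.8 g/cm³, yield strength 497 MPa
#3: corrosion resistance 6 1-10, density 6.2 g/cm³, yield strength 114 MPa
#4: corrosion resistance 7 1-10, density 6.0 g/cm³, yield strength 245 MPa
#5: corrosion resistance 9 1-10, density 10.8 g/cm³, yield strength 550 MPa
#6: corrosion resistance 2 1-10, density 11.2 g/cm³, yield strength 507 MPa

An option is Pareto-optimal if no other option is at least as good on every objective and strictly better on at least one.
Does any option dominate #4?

No

#1: worse on density (6.4 vs 6.0).
#2: worse on density (9.8 vs 6.0).
#3: worse on corrosion resistance (6 vs 7).
#5: worse on density (10.8 vs 6.0).
#6: worse on corrosion resistance (2 vs 7).
No option is at least as good as #4 on every objective and strictly better on one.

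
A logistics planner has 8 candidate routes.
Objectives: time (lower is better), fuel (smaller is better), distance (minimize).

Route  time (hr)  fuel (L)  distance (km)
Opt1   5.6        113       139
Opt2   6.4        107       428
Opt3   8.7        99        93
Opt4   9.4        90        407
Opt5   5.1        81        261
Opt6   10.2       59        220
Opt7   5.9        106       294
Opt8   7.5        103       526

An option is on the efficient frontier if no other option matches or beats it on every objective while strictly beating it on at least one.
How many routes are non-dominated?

Opt1: not dominated.
Opt2: dominated by Opt5 (time 5.1≤6.4, fuel 81≤107, distance 261≤428).
Opt3: not dominated (best distance).
Opt4: dominated by Opt5 (time 5.1≤9.4, fuel 81≤90, distance 261≤407).
Opt5: not dominated (best time).
Opt6: not dominated (best fuel).
Opt7: dominated by Opt5 (time 5.1≤5.9, fuel 81≤106, distance 261≤294).
Opt8: dominated by Opt5 (time 5.1≤7.5, fuel 81≤103, distance 261≤526).
Pareto-optimal: Opt1, Opt3, Opt5, Opt6 → 4.

4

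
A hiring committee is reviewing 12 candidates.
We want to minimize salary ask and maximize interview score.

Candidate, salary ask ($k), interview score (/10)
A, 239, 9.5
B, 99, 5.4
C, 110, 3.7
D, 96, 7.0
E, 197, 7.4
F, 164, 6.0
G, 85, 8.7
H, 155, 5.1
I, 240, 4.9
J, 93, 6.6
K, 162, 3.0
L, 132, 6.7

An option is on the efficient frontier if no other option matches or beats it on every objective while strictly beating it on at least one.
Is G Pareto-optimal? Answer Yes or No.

A: worse on salary ask (239 vs 85).
B: worse on salary ask (99 vs 85).
C: worse on salary ask (110 vs 85).
D: worse on salary ask (96 vs 85).
E: worse on salary ask (197 vs 85).
F: worse on salary ask (164 vs 85).
H: worse on salary ask (155 vs 85).
I: worse on salary ask (240 vs 85).
J: worse on salary ask (93 vs 85).
K: worse on salary ask (162 vs 85).
L: worse on salary ask (132 vs 85).
No option is at least as good as G on every objective and strictly better on one.

Yes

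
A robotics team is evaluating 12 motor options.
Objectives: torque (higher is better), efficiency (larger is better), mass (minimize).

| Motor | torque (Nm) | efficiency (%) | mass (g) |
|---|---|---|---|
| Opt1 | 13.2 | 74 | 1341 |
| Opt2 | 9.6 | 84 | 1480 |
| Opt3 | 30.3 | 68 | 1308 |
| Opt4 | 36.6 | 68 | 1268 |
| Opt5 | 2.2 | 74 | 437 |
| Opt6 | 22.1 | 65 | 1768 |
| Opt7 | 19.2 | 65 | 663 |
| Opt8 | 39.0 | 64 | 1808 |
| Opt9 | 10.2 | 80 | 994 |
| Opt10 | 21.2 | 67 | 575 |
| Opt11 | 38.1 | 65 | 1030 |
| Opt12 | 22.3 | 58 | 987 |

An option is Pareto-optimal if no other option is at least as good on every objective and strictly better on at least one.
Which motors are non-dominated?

Opt1: not dominated.
Opt2: not dominated (best efficiency).
Opt3: dominated by Opt4 (torque 36.6≥30.3, efficiency 68≥68, mass 1268≤1308).
Opt4: not dominated.
Opt5: not dominated (best mass).
Opt6: dominated by Opt3 (torque 30.3≥22.1, efficiency 68≥65, mass 1308≤1768).
Opt7: dominated by Opt10 (torque 21.2≥19.2, efficiency 67≥65, mass 575≤663).
Opt8: not dominated (best torque).
Opt9: not dominated.
Opt10: not dominated.
Opt11: not dominated.
Opt12: not dominated.

Opt1, Opt2, Opt4, Opt5, Opt8, Opt9, Opt10, Opt11, Opt12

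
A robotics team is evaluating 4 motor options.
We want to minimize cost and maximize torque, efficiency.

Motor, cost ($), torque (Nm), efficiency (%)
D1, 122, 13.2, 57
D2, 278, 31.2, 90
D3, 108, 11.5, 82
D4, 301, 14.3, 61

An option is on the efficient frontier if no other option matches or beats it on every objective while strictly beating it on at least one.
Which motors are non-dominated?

D1, D2, D3

D1: not dominated.
D2: not dominated (best torque).
D3: not dominated (best cost).
D4: dominated by D2 (cost 278≤301, torque 31.2≥14.3, efficiency 90≥61).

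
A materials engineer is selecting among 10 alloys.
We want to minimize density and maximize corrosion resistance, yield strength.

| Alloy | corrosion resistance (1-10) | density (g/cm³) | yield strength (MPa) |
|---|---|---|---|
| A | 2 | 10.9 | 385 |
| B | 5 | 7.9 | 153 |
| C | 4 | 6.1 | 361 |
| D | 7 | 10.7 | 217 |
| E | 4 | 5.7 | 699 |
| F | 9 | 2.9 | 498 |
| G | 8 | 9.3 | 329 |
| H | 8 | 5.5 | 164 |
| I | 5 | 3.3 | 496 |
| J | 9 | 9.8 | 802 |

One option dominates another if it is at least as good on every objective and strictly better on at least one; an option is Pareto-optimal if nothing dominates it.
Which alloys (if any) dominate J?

none

A: worse on corrosion resistance (2 vs 9).
B: worse on corrosion resistance (5 vs 9).
C: worse on corrosion resistance (4 vs 9).
D: worse on corrosion resistance (7 vs 9).
E: worse on corrosion resistance (4 vs 9).
F: worse on yield strength (498 vs 802).
G: worse on corrosion resistance (8 vs 9).
H: worse on corrosion resistance (8 vs 9).
I: worse on corrosion resistance (5 vs 9).
No option dominates J.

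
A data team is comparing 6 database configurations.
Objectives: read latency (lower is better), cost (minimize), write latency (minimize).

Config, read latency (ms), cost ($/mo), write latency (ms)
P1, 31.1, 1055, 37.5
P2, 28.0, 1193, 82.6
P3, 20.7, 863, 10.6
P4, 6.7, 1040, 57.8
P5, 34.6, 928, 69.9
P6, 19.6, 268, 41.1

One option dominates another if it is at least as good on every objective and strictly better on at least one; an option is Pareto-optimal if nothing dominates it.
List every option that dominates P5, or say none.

P3: read latency 20.7≤34.6, cost 863≤928, write latency 10.6≤69.9 — dominates P5.
P6: read latency 19.6≤34.6, cost 268≤928, write latency 41.1≤69.9 — dominates P5.
Others (P1, P2, P4) are each worse than P5 on at least one objective.

P3, P6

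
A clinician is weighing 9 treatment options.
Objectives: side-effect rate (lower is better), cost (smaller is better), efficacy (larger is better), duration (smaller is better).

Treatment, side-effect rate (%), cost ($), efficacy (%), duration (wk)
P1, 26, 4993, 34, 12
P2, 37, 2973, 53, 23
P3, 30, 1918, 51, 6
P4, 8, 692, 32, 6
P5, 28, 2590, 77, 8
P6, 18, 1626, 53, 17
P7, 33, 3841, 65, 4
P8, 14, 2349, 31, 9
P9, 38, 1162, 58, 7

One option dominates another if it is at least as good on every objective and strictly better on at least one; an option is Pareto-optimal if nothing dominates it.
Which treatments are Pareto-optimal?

P1: not dominated.
P2: dominated by P5 (side-effect rate 28≤37, cost 2590≤2973, efficacy 77≥53, duration 8≤23).
P3: not dominated.
P4: not dominated (best side-effect rate).
P5: not dominated (best efficacy).
P6: not dominated.
P7: not dominated (best duration).
P8: dominated by P4 (side-effect rate 8≤14, cost 692≤2349, efficacy 32≥31, duration 6≤9).
P9: not dominated.

P1, P3, P4, P5, P6, P7, P9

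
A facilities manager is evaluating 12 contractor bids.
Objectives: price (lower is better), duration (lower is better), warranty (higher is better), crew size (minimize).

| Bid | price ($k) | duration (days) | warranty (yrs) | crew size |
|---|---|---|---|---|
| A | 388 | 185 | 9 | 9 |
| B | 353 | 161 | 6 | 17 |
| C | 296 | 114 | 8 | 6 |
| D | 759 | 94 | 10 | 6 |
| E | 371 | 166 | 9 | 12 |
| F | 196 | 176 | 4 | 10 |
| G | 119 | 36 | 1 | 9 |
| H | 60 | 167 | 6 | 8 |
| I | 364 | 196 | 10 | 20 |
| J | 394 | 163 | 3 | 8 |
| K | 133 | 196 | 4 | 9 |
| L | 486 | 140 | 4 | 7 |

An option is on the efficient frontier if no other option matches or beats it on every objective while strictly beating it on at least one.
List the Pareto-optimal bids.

A, C, D, E, G, H, I

A: not dominated.
B: dominated by C (price 296≤353, duration 114≤161, warranty 8≥6, crew size 6≤17).
C: not dominated.
D: not dominated.
E: not dominated.
F: dominated by H (price 60≤196, duration 167≤176, warranty 6≥4, crew size 8≤10).
G: not dominated (best duration).
H: not dominated (best price).
I: not dominated.
J: dominated by C (price 296≤394, duration 114≤163, warranty 8≥3, crew size 6≤8).
K: dominated by H (price 60≤133, duration 167≤196, warranty 6≥4, crew size 8≤9).
L: dominated by C (price 296≤486, duration 114≤140, warranty 8≥4, crew size 6≤7).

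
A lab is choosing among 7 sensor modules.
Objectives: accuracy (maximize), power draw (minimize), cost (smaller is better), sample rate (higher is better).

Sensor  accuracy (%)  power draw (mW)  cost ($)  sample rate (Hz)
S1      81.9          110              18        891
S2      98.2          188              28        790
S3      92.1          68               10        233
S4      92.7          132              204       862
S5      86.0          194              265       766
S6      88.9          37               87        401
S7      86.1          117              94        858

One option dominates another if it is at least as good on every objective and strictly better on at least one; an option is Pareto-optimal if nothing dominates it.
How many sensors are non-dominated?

S1: not dominated (best sample rate).
S2: not dominated (best accuracy).
S3: not dominated (best cost).
S4: not dominated.
S5: dominated by S2 (accuracy 98.2≥86.0, power draw 188≤194, cost 28≤265, sample rate 790≥766).
S6: not dominated (best power draw).
S7: not dominated.
Pareto-optimal: S1, S2, S3, S4, S6, S7 → 6.

6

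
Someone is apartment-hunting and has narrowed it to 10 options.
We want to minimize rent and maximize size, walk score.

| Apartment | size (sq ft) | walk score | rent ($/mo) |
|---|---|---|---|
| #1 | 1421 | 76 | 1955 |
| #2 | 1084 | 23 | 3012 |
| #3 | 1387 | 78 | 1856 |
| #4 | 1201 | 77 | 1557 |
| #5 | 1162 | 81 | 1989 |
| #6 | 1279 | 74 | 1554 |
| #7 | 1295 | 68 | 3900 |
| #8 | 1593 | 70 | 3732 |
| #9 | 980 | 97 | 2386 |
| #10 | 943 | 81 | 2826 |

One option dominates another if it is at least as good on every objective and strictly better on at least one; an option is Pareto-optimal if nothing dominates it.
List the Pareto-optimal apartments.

#1, #3, #4, #5, #6, #8, #9

#1: not dominated.
#2: dominated by #1 (size 1421≥1084, walk score 76≥23, rent 1955≤3012).
#3: not dominated.
#4: not dominated.
#5: not dominated.
#6: not dominated (best rent).
#7: dominated by #1 (size 1421≥1295, walk score 76≥68, rent 1955≤3900).
#8: not dominated (best size).
#9: not dominated (best walk score).
#10: dominated by #5 (size 1162≥943, walk score 81≥81, rent 1989≤2826).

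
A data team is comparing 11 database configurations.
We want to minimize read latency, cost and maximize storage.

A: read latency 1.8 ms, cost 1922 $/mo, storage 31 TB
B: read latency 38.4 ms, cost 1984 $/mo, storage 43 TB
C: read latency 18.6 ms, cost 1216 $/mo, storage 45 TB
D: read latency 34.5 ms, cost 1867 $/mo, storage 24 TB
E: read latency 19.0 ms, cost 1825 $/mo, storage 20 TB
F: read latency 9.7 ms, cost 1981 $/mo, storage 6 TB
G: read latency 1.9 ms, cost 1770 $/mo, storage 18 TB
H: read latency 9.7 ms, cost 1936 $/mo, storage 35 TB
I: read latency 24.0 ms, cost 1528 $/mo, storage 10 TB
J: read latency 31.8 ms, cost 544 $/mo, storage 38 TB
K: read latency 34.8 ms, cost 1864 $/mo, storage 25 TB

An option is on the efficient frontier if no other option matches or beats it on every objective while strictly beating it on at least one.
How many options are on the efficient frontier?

A: not dominated (best read latency).
B: dominated by C (read latency 18.6≤38.4, cost 1216≤1984, storage 45≥43).
C: not dominated (best storage).
D: dominated by C (read latency 18.6≤34.5, cost 1216≤1867, storage 45≥24).
E: dominated by C (read latency 18.6≤19.0, cost 1216≤1825, storage 45≥20).
F: dominated by A (read latency 1.8≤9.7, cost 1922≤1981, storage 31≥6).
G: not dominated.
H: not dominated.
I: dominated by C (read latency 18.6≤24.0, cost 1216≤1528, storage 45≥10).
J: not dominated (best cost).
K: dominated by C (read latency 18.6≤34.8, cost 1216≤1864, storage 45≥25).
Pareto-optimal: A, C, G, H, J → 5.

5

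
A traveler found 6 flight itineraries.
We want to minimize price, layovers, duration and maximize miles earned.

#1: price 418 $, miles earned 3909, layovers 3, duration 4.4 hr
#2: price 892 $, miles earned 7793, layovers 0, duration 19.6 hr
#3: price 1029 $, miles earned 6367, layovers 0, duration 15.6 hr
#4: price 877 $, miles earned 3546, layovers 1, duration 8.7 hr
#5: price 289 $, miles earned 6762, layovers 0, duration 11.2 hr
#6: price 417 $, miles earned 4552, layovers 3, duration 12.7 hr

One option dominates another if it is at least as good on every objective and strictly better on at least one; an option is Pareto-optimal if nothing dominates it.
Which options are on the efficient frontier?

#1: not dominated (best duration).
#2: not dominated (best miles earned).
#3: dominated by #5 (price 289≤1029, miles earned 6762≥6367, layovers 0≤0, duration 11.2≤15.6).
#4: not dominated.
#5: not dominated (best price).
#6: dominated by #5 (price 289≤417, miles earned 6762≥4552, layovers 0≤3, duration 11.2≤12.7).

#1, #2, #4, #5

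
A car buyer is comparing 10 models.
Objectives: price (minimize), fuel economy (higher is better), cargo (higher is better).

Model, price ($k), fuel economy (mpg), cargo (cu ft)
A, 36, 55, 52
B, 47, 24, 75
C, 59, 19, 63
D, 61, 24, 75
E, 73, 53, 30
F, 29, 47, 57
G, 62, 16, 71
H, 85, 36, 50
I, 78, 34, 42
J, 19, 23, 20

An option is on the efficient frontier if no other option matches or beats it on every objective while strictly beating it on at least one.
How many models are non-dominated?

A: not dominated (best fuel economy).
B: not dominated.
C: dominated by B (price 47≤59, fuel economy 24≥19, cargo 75≥63).
D: dominated by B (price 47≤61, fuel economy 24≥24, cargo 75≥75).
E: dominated by A (price 36≤73, fuel economy 55≥53, cargo 52≥30).
F: not dominated.
G: dominated by B (price 47≤62, fuel economy 24≥16, cargo 75≥71).
H: dominated by A (price 36≤85, fuel economy 55≥36, cargo 52≥50).
I: dominated by A (price 36≤78, fuel economy 55≥34, cargo 52≥42).
J: not dominated (best price).
Pareto-optimal: A, B, F, J → 4.

4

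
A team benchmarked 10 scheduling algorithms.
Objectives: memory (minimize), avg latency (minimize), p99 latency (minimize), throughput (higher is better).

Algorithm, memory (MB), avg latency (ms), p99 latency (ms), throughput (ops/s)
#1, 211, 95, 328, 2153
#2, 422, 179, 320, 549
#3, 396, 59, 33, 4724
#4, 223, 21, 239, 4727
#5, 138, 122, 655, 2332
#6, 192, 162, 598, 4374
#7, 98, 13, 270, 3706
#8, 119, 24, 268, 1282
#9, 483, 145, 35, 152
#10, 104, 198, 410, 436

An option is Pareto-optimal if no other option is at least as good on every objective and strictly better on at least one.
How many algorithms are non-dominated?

#1: dominated by #7 (memory 98≤211, avg latency 13≤95, p99 latency 270≤328, throughput 3706≥2153).
#2: dominated by #3 (memory 396≤422, avg latency 59≤179, p99 latency 33≤320, throughput 4724≥549).
#3: not dominated (best p99 latency).
#4: not dominated (best throughput).
#5: dominated by #7 (memory 98≤138, avg latency 13≤122, p99 latency 270≤655, throughput 3706≥2332).
#6: not dominated.
#7: not dominated (best memory).
#8: not dominated.
#9: dominated by #3 (memory 396≤483, avg latency 59≤145, p99 latency 33≤35, throughput 4724≥152).
#10: dominated by #7 (memory 98≤104, avg latency 13≤198, p99 latency 270≤410, throughput 3706≥436).
Pareto-optimal: #3, #4, #6, #7, #8 → 5.

5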